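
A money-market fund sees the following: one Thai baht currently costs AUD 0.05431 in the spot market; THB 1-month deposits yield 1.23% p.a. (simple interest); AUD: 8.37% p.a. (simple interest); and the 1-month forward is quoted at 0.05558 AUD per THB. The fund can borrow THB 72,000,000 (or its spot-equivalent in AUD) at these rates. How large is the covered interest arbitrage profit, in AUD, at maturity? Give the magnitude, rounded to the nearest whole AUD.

AUD 68,267

T = 1/12 years.
Route A — deposit THB, sell forward: 72,000,000 × 1.001025 × 0.05558 = AUD 4,005,861.80.
Route B — convert at spot, deposit AUD: 72,000,000 × 0.05431 × 1.006975 = AUD 3,937,594.48.
The quoted forward overvalues THB, so borrow AUD, buy THB at spot, deposit the THB at 1.23%, and sell the proceeds forward at 0.05558.
Profit = 4,005,861.80 − 3,937,594.48 = AUD 68,267.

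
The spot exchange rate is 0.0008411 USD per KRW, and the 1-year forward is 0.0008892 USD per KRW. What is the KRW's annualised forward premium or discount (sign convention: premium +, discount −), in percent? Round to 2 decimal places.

+5.72%

T = 1 year.
(F − S)/S = (0.0008892 − 0.0008411)/0.0008411 = 0.0571870.
Annualise by dividing by T: 0.0571870 / 1 = 0.057187 → 5.72%.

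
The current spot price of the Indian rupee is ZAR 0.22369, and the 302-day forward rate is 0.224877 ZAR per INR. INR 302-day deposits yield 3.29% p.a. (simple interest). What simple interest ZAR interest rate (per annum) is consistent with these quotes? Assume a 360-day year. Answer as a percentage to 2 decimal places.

T = 302/360 years.
CIP gives F = S · g_ZAR/g_INR, so g_ZAR/g_INR = 0.224877/0.22369 = 1.0053065.
INR growth factor: 1 + 0.0329×302/360 = 1.0275994.
So the ZAR growth factor = 1.0330524.
(1.0330524 − 1)/T = 0.039400, i.e. 3.94%.

3.94%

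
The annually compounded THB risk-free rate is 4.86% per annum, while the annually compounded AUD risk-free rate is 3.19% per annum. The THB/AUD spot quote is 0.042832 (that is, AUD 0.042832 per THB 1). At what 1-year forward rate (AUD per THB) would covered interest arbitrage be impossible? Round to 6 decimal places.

T = 1 year.
AUD accumulates by (1 + 0.0319)^1 = 1.031900.
THB accumulates by (1 + 0.0486)^1 = 1.048600.
So F = 0.042832 × 1.031900 / 1.048600 = 0.04214986 (AUD/THB).

0.042150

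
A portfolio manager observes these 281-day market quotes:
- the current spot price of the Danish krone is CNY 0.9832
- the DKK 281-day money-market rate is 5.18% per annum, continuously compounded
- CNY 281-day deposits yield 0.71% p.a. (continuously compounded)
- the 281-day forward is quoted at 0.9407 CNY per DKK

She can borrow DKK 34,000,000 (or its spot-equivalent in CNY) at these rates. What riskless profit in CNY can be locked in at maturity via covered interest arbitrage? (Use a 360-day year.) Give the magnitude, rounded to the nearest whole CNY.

CNY 311,081

T = 281/360 years.
Route A — deposit DKK, sell forward: 34,000,000 × 1.0412613115 × 0.9407 = CNY 33,303,493.53.
Route B — convert at spot, deposit CNY: 34,000,000 × 0.9832 × 1.0055573294 = CNY 33,614,574.85.
The quoted forward undervalues DKK, so borrow DKK, convert to CNY at spot, deposit the CNY at 0.71%, and buy DKK forward at 0.9407 to cover the loan.
Arbitrage profit = |33,303,493.53 − 33,614,574.85| = CNY 311,081.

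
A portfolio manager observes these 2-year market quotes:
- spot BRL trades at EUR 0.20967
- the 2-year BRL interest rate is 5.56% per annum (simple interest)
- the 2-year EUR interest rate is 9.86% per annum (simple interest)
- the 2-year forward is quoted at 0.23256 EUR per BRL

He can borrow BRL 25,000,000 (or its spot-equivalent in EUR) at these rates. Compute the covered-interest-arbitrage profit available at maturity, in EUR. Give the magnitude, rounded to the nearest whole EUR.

T = 2 years.
Route A — deposit BRL, sell forward: 25,000,000 × 1.111200 × 0.23256 = EUR 6,460,516.80.
Route B — convert at spot, deposit EUR: 25,000,000 × 0.20967 × 1.197200 = EUR 6,275,423.10.
The quoted forward overvalues BRL, so borrow EUR, buy BRL at spot, deposit the BRL at 5.56%, and sell the proceeds forward at 0.23256.
Profit = 6,460,516.80 − 6,275,423.10 = EUR 185,094.

EUR 185,094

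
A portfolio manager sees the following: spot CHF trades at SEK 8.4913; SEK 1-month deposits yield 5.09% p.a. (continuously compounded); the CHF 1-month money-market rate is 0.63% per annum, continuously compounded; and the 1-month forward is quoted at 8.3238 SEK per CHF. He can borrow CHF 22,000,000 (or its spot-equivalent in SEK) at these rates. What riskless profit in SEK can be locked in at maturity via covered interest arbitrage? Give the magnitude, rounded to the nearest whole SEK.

SEK 4,382,898

T = 1/12 years.
Invest the CHF and cover forward: 22,000,000 × 1.00052513784 × 8.3238 = SEK 183,219,765.13.
Convert at spot and invest in SEK: 22,000,000 × 8.4913 × 1.00425067527 = SEK 187,602,662.70.
The quoted forward undervalues CHF, so borrow CHF, convert to SEK at spot, deposit the SEK at 5.09%, and buy CHF forward at 8.3238 to cover the loan.
Arbitrage profit = |183,219,765.13 − 187,602,662.70| = SEK 4,382,898.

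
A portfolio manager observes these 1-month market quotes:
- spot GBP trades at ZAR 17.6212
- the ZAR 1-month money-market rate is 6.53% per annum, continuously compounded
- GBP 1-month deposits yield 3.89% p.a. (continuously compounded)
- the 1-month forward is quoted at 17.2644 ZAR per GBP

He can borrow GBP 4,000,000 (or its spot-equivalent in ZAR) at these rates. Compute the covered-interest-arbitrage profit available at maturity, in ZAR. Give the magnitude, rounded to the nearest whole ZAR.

T = 1/12 years.
Keep in GBP, deliver into the forward: 4,000,000·1.0032469266·17.2644 = ZAR 69,281,824.96.
Swap to ZAR now, deposit: 4,000,000·17.6212·1.0054564994 = ZAR 70,869,400.27.
The quoted forward undervalues GBP, so borrow GBP, convert to ZAR at spot, deposit the ZAR at 6.53%, and buy GBP forward at 17.2644 to cover the loan.
The gap between the two covered legs is ZAR 1,587,575.

ZAR 1,587,575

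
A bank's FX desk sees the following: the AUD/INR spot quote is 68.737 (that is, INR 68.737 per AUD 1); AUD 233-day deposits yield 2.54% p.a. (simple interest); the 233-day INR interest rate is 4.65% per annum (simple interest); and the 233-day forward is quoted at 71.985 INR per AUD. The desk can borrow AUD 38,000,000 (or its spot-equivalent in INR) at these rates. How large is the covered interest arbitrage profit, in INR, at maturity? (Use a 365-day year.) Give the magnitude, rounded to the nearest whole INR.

T = 233/365 years.
Keep in AUD, deliver into the forward: 38,000,000·1.016214246575·71.985 = INR 2,779,782,936.51.
Swap to INR now, deposit: 38,000,000·68.737·1.029683561644 = INR 2,689,539,641.12.
The quoted forward overvalues AUD, so borrow INR, buy AUD at spot, deposit the AUD at 2.54%, and sell the proceeds forward at 71.985.
The gap between the two covered legs is INR 90,243,295.

INR 90,243,295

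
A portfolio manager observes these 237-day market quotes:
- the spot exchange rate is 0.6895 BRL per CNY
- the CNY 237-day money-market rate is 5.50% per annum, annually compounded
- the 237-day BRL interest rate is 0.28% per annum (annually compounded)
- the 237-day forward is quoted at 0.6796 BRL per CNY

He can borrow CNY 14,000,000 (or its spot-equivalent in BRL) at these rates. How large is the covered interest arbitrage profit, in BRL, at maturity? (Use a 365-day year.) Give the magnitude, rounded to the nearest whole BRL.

T = 237/365 years.
Route A — deposit CNY, sell forward: 14,000,000 × 1.035376187 × 0.6796 = BRL 9,850,983.19.
Route B — convert at spot, deposit BRL: 14,000,000 × 0.6895 × 1.001817191 = BRL 9,670,541.34.
The quoted forward overvalues CNY, so borrow BRL, buy CNY at spot, deposit the CNY at 5.50%, and sell the proceeds forward at 0.6796.
Arbitrage profit = |9,850,983.19 − 9,670,541.34| = BRL 180,442.

BRL 180,442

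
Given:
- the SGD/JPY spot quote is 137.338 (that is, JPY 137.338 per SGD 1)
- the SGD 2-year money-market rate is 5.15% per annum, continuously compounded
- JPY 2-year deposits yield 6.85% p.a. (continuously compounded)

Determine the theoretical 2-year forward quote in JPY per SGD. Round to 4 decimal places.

T = 2 years.
JPY growth factor: e^(0.0685×2) = 1.146828149.
SGD growth factor: e^(0.0515×2) = 1.108491409.
CIP: F = S · (grow JPY)/(grow SGD) = 137.338 × 1.146828149/1.108491409 = 142.087781 JPY per SGD.

142.0878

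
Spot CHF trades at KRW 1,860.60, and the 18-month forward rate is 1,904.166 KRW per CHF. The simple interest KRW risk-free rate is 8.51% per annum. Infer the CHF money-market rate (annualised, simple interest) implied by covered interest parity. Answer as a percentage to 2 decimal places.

T = 18/12 years.
By CIP, F/S equals the KRW-to-CHF growth ratio: 1904.166/1860.6 = 1.0234150.
The KRW side grows by 1 + 0.0851×18/12 = 1.127650.
So the CHF growth factor = 1.1018502.
(1.1018502 − 1)/T = 0.067900, i.e. 6.79%.

6.79%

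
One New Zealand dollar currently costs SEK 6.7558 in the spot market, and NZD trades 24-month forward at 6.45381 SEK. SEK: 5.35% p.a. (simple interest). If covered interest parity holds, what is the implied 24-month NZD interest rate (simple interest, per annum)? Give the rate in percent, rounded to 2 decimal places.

7.94%

T = 2 years.
F/S = 6.45381/6.7558 = 0.9552992 = (growth of SEK) / (growth of NZD).
The SEK side grows by 1 + 0.0535×2 = 1.107000.
Hence g_NZD = 1.1587993.
r = (1.1587993 − 1)/2 = 0.079400 → 7.94%.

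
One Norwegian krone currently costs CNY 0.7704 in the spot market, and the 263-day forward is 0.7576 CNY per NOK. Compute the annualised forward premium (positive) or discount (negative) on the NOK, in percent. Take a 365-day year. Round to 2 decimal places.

-2.31%

T = 263/365 years.
Period premium: (0.7576 − 0.7704)/0.7704 = -0.0166147.
×(1/T) gives -2.31% p.a.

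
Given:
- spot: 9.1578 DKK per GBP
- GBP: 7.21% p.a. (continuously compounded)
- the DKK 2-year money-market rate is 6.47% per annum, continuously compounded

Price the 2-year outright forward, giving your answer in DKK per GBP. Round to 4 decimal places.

T = 2 years.
DKK growth factor: e^(0.0647×2) = 1.1381453.
GBP growth factor: e^(0.0721×2) = 1.1551151.
Forward (DKK per GBP) = 9.1578 × 1.1381453 / 1.1551151 = 9.023263.

9.0233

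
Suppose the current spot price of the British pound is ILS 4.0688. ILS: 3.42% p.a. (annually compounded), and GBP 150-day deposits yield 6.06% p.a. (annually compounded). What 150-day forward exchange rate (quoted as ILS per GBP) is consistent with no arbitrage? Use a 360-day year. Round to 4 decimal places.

T = 150/360 years.
ILS accumulates by (1 + 0.0342)^(150/360) = 1.0141104.
GBP growth factor: (1 + 0.0606)^(150/360) = 1.0248174.
Forward (ILS per GBP) = 4.0688 × 1.0141104 / 1.0248174 = 4.026290.

4.0263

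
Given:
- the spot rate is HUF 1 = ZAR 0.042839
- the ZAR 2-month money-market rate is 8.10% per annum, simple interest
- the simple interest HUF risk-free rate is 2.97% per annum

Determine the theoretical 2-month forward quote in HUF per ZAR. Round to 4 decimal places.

23.1463

T = 2/12 years.
Growth of 1 ZAR over T: 1 + 0.0810×2/12 = 1.013500.
Growth of 1 HUF over T: 1 + 0.0297×2/12 = 1.004950.
Forward (ZAR per HUF) = 0.042839 × 1.013500 / 1.004950 = 0.043203469.
Invert for HUF per ZAR: 1 / 0.043203469 = 23.1463.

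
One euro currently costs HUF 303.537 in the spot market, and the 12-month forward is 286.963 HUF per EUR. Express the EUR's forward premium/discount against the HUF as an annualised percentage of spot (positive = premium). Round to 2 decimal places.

T = 1 year.
EUR trades forward at -5.46029% vs spot over the period.
Annualise by dividing by T: -0.0546029 / 1 = -0.054603 → -5.46%.

-5.46%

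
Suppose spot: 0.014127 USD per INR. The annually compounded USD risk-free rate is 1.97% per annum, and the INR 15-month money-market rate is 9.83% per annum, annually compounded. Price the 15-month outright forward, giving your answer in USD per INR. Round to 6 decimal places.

T = 15/12 years.
USD accumulates by (1 + 0.0197)^(15/12) = 1.0246853.
Growth of 1 INR over T: (1 + 0.0983)^(15/12) = 1.1243492.
So F = 0.014127 × 1.0246853 / 1.1243492 = 0.01287476 (USD/INR).

0.012875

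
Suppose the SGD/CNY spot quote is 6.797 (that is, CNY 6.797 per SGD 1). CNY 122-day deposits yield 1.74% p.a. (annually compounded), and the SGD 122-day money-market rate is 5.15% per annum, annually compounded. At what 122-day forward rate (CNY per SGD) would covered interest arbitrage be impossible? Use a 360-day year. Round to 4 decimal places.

6.7215

T = 122/360 years.
Growth of 1 CNY over T: (1 + 0.0174)^(122/360) = 1.0058631.
SGD accumulates by (1 + 0.0515)^(122/360) = 1.0171639.
CIP: F = S · (grow CNY)/(grow SGD) = 6.797 × 1.0058631/1.0171639 = 6.721485 CNY per SGD.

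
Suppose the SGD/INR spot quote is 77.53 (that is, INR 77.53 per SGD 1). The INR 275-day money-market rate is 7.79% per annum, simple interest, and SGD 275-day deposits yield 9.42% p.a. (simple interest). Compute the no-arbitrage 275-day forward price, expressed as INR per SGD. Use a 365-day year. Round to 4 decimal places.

76.6410

T = 275/365 years.
Growth of 1 INR over T: 1 + 0.0779×275/365 = 1.05869178.
SGD growth factor: 1 + 0.0942×275/365 = 1.0709726.
Forward (INR per SGD) = 77.53 × 1.05869178 / 1.0709726 = 76.640965.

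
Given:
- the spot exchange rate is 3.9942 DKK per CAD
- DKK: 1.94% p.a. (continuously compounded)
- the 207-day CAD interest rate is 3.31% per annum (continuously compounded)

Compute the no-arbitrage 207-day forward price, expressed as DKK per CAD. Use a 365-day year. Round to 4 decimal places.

T = 207/365 years.
DKK accumulates by e^(0.0194×207/365) = 1.0110629.
CAD accumulates by e^(0.0331×207/365) = 1.0189491.
Forward (DKK per CAD) = 3.9942 × 1.0110629 / 1.0189491 = 3.963287.

3.9633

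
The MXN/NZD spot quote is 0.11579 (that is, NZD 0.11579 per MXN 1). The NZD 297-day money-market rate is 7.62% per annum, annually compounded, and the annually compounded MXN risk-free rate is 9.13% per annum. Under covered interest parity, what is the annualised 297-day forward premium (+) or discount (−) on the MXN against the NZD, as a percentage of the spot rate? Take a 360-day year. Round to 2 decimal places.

-1.39%

T = 297/360 years.
No-arbitrage forward: 0.11579 × 1.0624579 / 1.0747413 = 0.11446662 NZD/MXN.
Annualised premium = (F − S)/S × (1/T) = (0.11446662 − 0.11579)/0.11579 ÷ (297/360) = -1.39%.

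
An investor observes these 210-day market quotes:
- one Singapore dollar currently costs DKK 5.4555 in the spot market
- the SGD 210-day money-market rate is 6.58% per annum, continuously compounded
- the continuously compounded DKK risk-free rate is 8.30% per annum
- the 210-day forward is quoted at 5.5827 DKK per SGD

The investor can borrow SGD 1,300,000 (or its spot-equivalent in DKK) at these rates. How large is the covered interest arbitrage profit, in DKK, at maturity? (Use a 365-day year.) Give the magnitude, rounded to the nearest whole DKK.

DKK 98,487

T = 210/365 years.
Route A — deposit SGD, sell forward: 1,300,000 × 1.03858326 × 5.5827 = DKK 7,537,528.40.
Route B — convert at spot, deposit DKK: 1,300,000 × 5.4555 × 1.048911988 = DKK 7,439,041.16.
The quoted forward overvalues SGD, so borrow DKK, buy SGD at spot, deposit the SGD at 6.58%, and sell the proceeds forward at 5.5827.
Arbitrage profit = |7,537,528.40 − 7,439,041.16| = DKK 98,487.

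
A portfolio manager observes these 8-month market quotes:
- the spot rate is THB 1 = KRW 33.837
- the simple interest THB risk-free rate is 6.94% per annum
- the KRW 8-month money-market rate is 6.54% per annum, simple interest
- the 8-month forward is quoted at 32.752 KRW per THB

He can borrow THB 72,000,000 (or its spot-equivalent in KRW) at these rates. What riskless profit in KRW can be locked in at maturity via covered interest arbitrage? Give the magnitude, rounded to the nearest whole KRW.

KRW 75,237,648

T = 8/12 years.
Keep in THB, deliver into the forward: 72,000,000·1.046266666667·32.752 = KRW 2,467,247,462.40.
Swap to KRW now, deposit: 72,000,000·33.837·1.043600 = KRW 2,542,485,110.40.
The quoted forward undervalues THB, so borrow THB, convert to KRW at spot, deposit the KRW at 6.54%, and buy THB forward at 32.752 to cover the loan.
Profit = 2,542,485,110.40 − 2,467,247,462.40 = KRW 75,237,648.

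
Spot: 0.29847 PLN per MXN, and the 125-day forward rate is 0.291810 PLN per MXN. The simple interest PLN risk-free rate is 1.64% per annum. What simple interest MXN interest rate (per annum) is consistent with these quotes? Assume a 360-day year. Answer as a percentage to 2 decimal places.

T = 125/360 years.
By CIP, F/S equals the PLN-to-MXN growth ratio: 0.29181/0.29847 = 0.9776862.
PLN growth factor: 1 + 0.0164×125/360 = 1.0056944.
Hence g_MXN = 1.0286474.
r = (1.0286474 − 1)/(125/360) = 0.082505 → 8.25%.

8.25%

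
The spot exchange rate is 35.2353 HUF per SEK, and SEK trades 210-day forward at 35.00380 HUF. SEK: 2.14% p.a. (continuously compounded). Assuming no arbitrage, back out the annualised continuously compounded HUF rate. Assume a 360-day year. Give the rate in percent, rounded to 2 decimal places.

1.01%

T = 210/360 years.
By CIP, F/S equals the HUF-to-SEK growth ratio: 35.0038/35.2353 = 0.9934299.
SEK growth factor: e^(0.0214×210/360) = 1.0125616.
Hence g_HUF = 1.005909.
Take logs: ln 1.005909 / (210/360) = 0.010100, so 1.01%.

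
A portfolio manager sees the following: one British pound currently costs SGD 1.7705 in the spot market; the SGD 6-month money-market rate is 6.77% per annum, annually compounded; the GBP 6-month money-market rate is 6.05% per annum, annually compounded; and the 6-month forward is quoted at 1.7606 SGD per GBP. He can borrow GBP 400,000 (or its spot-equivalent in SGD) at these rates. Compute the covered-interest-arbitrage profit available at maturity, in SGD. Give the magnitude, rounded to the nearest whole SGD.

T = 6/12 years.
Route A — deposit GBP, sell forward: 400,000 × 1.02980581 × 1.7606 = SGD 725,230.44.
Route B — convert at spot, deposit SGD: 400,000 × 1.7705 × 1.0332957 = SGD 731,780.01.
The quoted forward undervalues GBP, so borrow GBP, convert to SGD at spot, deposit the SGD at 6.77%, and buy GBP forward at 1.7606 to cover the loan.
The gap between the two covered legs is SGD 6,550.

SGD 6,550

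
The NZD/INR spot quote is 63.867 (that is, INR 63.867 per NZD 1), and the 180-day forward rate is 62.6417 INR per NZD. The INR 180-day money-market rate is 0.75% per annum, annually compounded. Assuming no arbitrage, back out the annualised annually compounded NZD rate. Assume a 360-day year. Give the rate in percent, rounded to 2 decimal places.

4.73%

T = 180/360 years.
CIP gives F = S · g_INR/g_NZD, so g_INR/g_NZD = 62.6417/63.867 = 0.9808148.
INR growth factor: (1 + 0.0075)^(180/360) = 1.003743.
That pins the NZD growth at 1.0233767.
Annualise: 1.0233767^(360/180) − 1 = 0.047300 = 4.73%.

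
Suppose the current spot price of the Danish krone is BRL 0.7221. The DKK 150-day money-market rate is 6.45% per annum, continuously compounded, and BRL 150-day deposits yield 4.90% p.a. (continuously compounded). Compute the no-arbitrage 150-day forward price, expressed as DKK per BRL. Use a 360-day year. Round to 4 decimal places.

T = 150/360 years.
BRL accumulates by e^(0.0490×150/360) = 1.0206265.
Growth of 1 DKK over T: e^(0.0645×150/360) = 1.0272394.
So F = 0.7221 × 1.0206265 / 1.0272394 = 0.7174514 (BRL/DKK).
Quoted the other way: 1/0.7174514 = 1.3938 DKK per BRL.

1.3938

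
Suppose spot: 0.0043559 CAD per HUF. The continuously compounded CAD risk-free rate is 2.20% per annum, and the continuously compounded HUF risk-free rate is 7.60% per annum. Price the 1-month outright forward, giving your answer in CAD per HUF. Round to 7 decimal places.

T = 1/12 years.
CAD accumulates by e^(0.0220×1/12) = 1.001835.
HUF growth factor: e^(0.0760×1/12) = 1.0063534.
So F = 0.0043559 × 1.001835 / 1.0063534 = 0.004336343 (CAD/HUF).

0.0043363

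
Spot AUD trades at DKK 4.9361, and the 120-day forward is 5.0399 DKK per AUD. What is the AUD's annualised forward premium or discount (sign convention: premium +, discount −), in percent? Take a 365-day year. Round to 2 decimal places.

T = 120/365 years.
AUD trades forward at +2.10287% vs spot over the period.
Annualise by dividing by T: 0.0210287 / (120/365) = 0.063962 → 6.40%.

+6.40%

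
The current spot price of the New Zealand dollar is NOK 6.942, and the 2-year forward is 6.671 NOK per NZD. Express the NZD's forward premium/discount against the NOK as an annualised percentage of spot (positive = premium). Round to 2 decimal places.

T = 2 years.
NZD trades forward at -3.90377% vs spot over the period.
Annualise by dividing by T: -0.0390377 / 2 = -0.019519 → -1.95%.

-1.95%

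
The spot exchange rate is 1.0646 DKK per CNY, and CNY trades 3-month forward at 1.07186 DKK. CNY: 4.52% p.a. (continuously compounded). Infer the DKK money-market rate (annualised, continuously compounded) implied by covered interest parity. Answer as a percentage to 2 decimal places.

T = 3/12 years.
F/S = 1.07186/1.0646 = 1.0068195 = (growth of DKK) / (growth of CNY).
The CNY side grows by e^(0.0452×3/12) = 1.0113641.
Hence g_DKK = 1.0182611.
Take logs: ln 1.0182611 / (3/12) = 0.072385, so 7.24%.

7.24%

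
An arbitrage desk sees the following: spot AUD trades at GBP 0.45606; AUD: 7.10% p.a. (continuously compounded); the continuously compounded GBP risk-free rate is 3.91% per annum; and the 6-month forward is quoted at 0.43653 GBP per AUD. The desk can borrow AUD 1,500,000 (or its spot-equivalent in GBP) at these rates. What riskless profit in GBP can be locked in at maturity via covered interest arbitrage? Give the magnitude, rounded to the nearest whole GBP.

T = 6/12 years.
Route A — deposit AUD, sell forward: 1,500,000 × 1.03613765 × 0.43653 = GBP 678,457.75.
Route B — convert at spot, deposit GBP: 1,500,000 × 0.45606 × 1.01974235 = GBP 697,595.54.
The quoted forward undervalues AUD, so borrow AUD, convert to GBP at spot, deposit the GBP at 3.91%, and buy AUD forward at 0.43653 to cover the loan.
Arbitrage profit = |678,457.75 − 697,595.54| = GBP 19,138.

GBP 19,138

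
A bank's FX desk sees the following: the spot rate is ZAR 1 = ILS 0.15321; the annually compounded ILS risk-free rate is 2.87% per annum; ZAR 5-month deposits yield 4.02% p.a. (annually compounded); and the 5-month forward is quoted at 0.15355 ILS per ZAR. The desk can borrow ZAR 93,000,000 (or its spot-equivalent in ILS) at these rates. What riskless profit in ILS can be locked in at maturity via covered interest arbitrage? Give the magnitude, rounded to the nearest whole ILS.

ILS 99,082

T = 5/12 years.
Invest the ZAR and cover forward: 93,000,000 × 1.0165576679 × 0.15355 = ILS 14,516,595.98.
Convert at spot and invest in ILS: 93,000,000 × 0.15321 × 1.0118597208 = ILS 14,417,513.59.
The quoted forward overvalues ZAR, so borrow ILS, buy ZAR at spot, deposit the ZAR at 4.02%, and sell the proceeds forward at 0.15355.
The gap between the two covered legs is ILS 99,082.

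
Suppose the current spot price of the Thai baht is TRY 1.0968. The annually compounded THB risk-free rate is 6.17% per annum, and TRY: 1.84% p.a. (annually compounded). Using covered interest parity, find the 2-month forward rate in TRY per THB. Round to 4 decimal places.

1.0892

T = 2/12 years.
Growth of 1 TRY over T: (1 + 0.0184)^(2/12) = 1.0030434.
THB accumulates by (1 + 0.0617)^(2/12) = 1.0100285.
Forward (TRY per THB) = 1.0968 × 1.0030434 / 1.0100285 = 1.089215.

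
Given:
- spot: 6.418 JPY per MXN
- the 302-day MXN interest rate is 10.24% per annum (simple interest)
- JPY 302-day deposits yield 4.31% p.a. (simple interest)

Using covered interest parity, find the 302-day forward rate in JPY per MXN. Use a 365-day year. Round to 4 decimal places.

6.1277

T = 302/365 years.
Growth of 1 JPY over T: 1 + 0.0431×302/365 = 1.0356608.
Growth of 1 MXN over T: 1 + 0.1024×302/365 = 1.0847255.
Forward (JPY per MXN) = 6.418 × 1.0356608 / 1.0847255 = 6.127699.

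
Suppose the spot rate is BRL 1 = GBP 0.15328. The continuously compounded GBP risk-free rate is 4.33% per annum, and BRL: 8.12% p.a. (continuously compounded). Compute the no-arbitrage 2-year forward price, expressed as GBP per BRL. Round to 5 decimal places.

T = 2 years.
GBP growth factor: e^(0.0433×2) = 1.0904604.
BRL accumulates by e^(0.0812×2) = 1.1763307.
CIP: F = S · (grow GBP)/(grow BRL) = 0.15328 × 1.0904604/1.1763307 = 0.1420908 GBP per BRL.

0.14209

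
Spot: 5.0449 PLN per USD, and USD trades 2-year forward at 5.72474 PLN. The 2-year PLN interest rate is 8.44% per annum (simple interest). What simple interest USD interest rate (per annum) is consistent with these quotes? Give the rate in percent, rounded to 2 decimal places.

T = 2 years.
CIP gives F = S · g_PLN/g_USD, so g_PLN/g_USD = 5.72474/5.0449 = 1.1347579.
The PLN side grows by 1 + 0.0844×2 = 1.168800.
Hence g_USD = 1.0299994.
(1.0299994 − 1)/T = 0.015000, i.e. 1.50%.

1.50%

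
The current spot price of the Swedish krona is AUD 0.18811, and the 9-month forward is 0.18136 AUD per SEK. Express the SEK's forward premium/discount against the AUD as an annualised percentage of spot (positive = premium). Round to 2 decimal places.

T = 9/12 years.
Period premium: (0.18136 − 0.18811)/0.18811 = -0.0358833.
Annualise by dividing by T: -0.0358833 / (9/12) = -0.047844 → -4.78%.

-4.78%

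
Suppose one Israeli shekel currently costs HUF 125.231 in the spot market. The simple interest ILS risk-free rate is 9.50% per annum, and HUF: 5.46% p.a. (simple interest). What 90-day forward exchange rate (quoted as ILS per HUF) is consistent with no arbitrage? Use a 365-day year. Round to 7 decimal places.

0.0080637

T = 90/365 years.
HUF accumulates by 1 + 0.0546×90/365 = 1.013463.
ILS growth factor: 1 + 0.0950×90/365 = 1.0234247.
Forward (HUF per ILS) = 125.231 × 1.013463 / 1.0234247 = 124.0120.
Invert for ILS per HUF: 1 / 124.0120 = 0.0080637.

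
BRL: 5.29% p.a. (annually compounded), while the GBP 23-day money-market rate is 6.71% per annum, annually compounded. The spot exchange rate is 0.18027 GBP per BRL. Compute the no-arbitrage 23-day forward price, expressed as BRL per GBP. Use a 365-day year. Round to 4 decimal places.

T = 23/365 years.
Growth of 1 GBP over T: (1 + 0.0671)^(23/365) = 1.0041008.
Growth of 1 BRL over T: (1 + 0.0529)^(23/365) = 1.0032535.
So F = 0.18027 × 1.0041008 / 1.0032535 = 0.1804222 (GBP/BRL).
Invert for BRL per GBP: 1 / 0.1804222 = 5.5426.

5.5426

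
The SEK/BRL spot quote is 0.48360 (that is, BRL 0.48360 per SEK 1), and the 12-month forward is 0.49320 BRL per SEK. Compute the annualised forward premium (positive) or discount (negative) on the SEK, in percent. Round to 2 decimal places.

T = 1 year.
(F − S)/S = (0.49320 − 0.4836)/0.4836 = 0.0198511.
Per annum: 0.0198511 / 1 = 0.019851 = 1.99%.

+1.99%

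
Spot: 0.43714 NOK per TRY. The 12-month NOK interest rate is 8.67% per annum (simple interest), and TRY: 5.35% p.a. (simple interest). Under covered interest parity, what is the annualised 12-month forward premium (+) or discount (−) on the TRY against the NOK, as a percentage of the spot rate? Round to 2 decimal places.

T = 1 year.
CIP forward (NOK per TRY) = 0.43714 × 1.086700/1.053500 = 0.45091603.
Annualised premium = (F − S)/S × (1/T) = (0.45091603 − 0.43714)/0.43714 ÷ 1 = 3.15%.

+3.15%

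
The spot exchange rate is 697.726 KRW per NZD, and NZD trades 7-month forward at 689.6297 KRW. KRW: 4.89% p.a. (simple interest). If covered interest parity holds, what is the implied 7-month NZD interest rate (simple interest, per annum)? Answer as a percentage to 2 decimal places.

6.96%

T = 7/12 years.
CIP gives F = S · g_KRW/g_NZD, so g_KRW/g_NZD = 689.6297/697.726 = 0.9883962.
The KRW side grows by 1 + 0.0489×7/12 = 1.028525.
Hence g_NZD = 1.0405999.
(1.0405999 − 1)/T = 0.069600, i.e. 6.96%.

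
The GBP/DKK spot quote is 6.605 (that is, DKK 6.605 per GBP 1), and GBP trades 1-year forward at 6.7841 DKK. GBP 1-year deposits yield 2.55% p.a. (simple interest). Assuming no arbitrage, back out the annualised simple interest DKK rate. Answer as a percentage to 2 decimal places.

T = 1 year.
By CIP, F/S equals the DKK-to-GBP growth ratio: 6.7841/6.605 = 1.0271158.
GBP growth factor: 1 + 0.0255×1 = 1.025500.
So the DKK growth factor = 1.0533073.
(1.0533073 − 1)/T = 0.053307, i.e. 5.33%.

5.33%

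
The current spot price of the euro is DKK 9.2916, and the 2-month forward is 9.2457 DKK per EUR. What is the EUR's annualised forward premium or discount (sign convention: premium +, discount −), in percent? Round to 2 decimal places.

T = 2/12 years.
(F − S)/S = (9.2457 − 9.2916)/9.2916 = -0.0049399.
Annualise by dividing by T: -0.0049399 / (2/12) = -0.029639 → -2.96%.

-2.96%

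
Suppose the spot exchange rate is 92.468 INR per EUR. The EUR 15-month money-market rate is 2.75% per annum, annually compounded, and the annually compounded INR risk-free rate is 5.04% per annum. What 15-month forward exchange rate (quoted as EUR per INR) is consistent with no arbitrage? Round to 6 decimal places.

T = 15/12 years.
Growth of 1 INR over T: (1 + 0.0504)^(15/12) = 1.063392.
EUR growth factor: (1 + 0.0275)^(15/12) = 1.0344924.
CIP: F = S · (grow INR)/(grow EUR) = 92.468 × 1.063392/1.0344924 = 95.05119 INR per EUR.
Quoted the other way: 1/95.05119 = 0.010521 EUR per INR.

0.010521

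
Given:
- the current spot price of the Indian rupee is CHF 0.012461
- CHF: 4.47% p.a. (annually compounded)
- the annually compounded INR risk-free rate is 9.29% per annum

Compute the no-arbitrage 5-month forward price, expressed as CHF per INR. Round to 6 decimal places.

0.012229

T = 5/12 years.
CHF growth factor: (1 + 0.0447)^(5/12) = 1.0183877.
INR growth factor: (1 + 0.0929)^(5/12) = 1.037708.
Forward (CHF per INR) = 0.012461 × 1.0183877 / 1.037708 = 0.01222900.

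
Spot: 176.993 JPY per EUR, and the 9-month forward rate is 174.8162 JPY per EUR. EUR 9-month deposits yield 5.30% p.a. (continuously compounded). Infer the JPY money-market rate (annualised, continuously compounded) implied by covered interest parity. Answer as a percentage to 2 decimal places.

T = 9/12 years.
F/S = 174.8162/176.993 = 0.9877012 = (growth of JPY) / (growth of EUR).
EUR growth factor: e^(0.0530×9/12) = 1.0405506.
That pins the JPY growth at 1.0277531.
Take logs: ln 1.0277531 / (9/12) = 0.036500, so 3.65%.

3.65%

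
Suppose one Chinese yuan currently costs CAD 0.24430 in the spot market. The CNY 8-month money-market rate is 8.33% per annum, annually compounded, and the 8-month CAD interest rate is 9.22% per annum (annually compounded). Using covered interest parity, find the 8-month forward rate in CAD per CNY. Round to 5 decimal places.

T = 8/12 years.
CAD accumulates by (1 + 0.0922)^(8/12) = 1.0605589.
CNY accumulates by (1 + 0.0833)^(8/12) = 1.0547896.
Forward (CAD per CNY) = 0.2443 × 1.0605589 / 1.0547896 = 0.2456362.

0.24564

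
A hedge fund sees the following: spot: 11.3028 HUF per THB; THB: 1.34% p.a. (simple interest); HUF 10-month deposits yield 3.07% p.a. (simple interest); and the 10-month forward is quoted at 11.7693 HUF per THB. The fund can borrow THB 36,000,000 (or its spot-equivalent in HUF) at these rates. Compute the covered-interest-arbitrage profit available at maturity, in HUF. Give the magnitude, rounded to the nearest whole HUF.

T = 10/12 years.
Route A — deposit THB, sell forward: 36,000,000 × 1.01116666667 × 11.7693 = HUF 428,426,058.60.
Route B — convert at spot, deposit HUF: 36,000,000 × 11.3028 × 1.02558333333 = HUF 417,310,678.80.
The quoted forward overvalues THB, so borrow HUF, buy THB at spot, deposit the THB at 1.34%, and sell the proceeds forward at 11.7693.
The gap between the two covered legs is HUF 11,115,380.

HUF 11,115,380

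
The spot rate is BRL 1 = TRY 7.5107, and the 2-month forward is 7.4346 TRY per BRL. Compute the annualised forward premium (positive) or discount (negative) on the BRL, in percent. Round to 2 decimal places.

T = 2/12 years.
Period premium: (7.4346 − 7.5107)/7.5107 = -0.0101322.
Annualise by dividing by T: -0.0101322 / (2/12) = -0.060793 → -6.08%.

-6.08%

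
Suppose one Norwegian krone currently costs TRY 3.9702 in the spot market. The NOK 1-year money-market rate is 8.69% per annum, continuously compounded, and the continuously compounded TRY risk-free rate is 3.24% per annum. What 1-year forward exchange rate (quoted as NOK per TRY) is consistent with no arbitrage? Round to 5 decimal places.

0.26598

T = 1 year.
TRY accumulates by e^(0.0324×1) = 1.0329306.
NOK accumulates by e^(0.0869×1) = 1.0907876.
CIP: F = S · (grow TRY)/(grow NOK) = 3.9702 × 1.0329306/1.0907876 = 3.759615 TRY per NOK.
Invert for NOK per TRY: 1 / 3.759615 = 0.26598.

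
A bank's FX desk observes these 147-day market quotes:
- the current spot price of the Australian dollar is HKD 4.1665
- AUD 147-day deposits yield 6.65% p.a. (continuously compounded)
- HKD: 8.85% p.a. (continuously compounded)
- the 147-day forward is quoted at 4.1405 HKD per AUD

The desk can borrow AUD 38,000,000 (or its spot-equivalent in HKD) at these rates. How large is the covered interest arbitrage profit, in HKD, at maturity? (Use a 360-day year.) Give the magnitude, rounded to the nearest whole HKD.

T = 147/360 years.
Keep in AUD, deliver into the forward: 38,000,000·1.02752620084·4.1405 = HKD 161,669,944.91.
Swap to HKD now, deposit: 38,000,000·4.1665·1.03679839647 = HKD 164,153,179.72.
The quoted forward undervalues AUD, so borrow AUD, convert to HKD at spot, deposit the HKD at 8.85%, and buy AUD forward at 4.1405 to cover the loan.
The gap between the two covered legs is HKD 2,483,235.

HKD 2,483,235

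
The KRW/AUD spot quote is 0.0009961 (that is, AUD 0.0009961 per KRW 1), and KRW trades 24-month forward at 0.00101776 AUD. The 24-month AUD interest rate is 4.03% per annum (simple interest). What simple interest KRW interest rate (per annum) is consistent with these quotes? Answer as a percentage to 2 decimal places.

2.88%

T = 2 years.
F/S = 0.00101776/0.0009961 = 1.0217448 = (growth of AUD) / (growth of KRW).
The AUD side grows by 1 + 0.0403×2 = 1.080600.
So the KRW growth factor = 1.0576026.
r = (1.0576026 − 1)/2 = 0.028801 → 2.88%.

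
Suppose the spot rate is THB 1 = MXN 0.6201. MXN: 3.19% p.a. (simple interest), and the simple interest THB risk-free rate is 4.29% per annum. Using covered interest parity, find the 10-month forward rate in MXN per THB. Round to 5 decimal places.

0.61461

T = 10/12 years.
Growth of 1 MXN over T: 1 + 0.0319×10/12 = 1.0265833.
THB growth factor: 1 + 0.0429×10/12 = 1.035750.
CIP: F = S · (grow MXN)/(grow THB) = 0.6201 × 1.0265833/1.035750 = 0.6146119 MXN per THB.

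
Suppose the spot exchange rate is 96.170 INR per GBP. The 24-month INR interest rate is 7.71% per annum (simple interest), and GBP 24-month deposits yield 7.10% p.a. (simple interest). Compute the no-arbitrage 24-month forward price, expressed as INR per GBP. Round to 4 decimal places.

T = 2 years.
INR accumulates by 1 + 0.0771×2 = 1.154200.
GBP accumulates by 1 + 0.0710×2 = 1.142000.
CIP: F = S · (grow INR)/(grow GBP) = 96.17 × 1.154200/1.142000 = 97.197385 INR per GBP.

97.1974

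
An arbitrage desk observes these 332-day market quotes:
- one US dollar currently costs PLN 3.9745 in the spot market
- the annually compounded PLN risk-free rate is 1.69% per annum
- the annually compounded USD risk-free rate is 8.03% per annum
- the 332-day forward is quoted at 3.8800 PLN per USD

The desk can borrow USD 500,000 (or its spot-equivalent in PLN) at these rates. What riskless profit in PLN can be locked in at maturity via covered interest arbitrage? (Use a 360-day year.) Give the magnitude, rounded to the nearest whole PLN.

T = 332/360 years.
Route A — deposit USD, sell forward: 500,000 × 1.073829595 × 3.8800 = PLN 2,083,229.41.
Route B — convert at spot, deposit PLN: 500,000 × 3.9745 × 1.015575374 = PLN 2,018,202.16.
The quoted forward overvalues USD, so borrow PLN, buy USD at spot, deposit the USD at 8.03%, and sell the proceeds forward at 3.8800.
Arbitrage profit = |2,083,229.41 − 2,018,202.16| = PLN 65,027.

PLN 65,027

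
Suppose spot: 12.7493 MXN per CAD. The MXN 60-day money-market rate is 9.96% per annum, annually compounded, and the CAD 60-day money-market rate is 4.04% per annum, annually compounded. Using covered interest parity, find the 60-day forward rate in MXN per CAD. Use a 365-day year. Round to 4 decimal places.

12.8658

T = 60/365 years.
Growth of 1 MXN over T: (1 + 0.0996)^(60/365) = 1.01573008.
CAD accumulates by (1 + 0.0404)^(60/365) = 1.00653169.
So F = 12.7493 × 1.01573008 / 1.00653169 = 12.865812 (MXN/CAD).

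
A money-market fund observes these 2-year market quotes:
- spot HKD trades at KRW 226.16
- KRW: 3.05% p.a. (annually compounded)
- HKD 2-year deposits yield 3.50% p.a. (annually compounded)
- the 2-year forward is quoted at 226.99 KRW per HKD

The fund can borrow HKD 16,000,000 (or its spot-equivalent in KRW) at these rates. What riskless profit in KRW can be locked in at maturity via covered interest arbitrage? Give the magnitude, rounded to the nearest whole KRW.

T = 2 years.
Invest the HKD and cover forward: 16,000,000 × 1.071225 × 226.99 = KRW 3,890,517,804.00.
Convert at spot and invest in KRW: 16,000,000 × 226.16 × 1.06193025 = KRW 3,842,658,325.44.
The quoted forward overvalues HKD, so borrow KRW, buy HKD at spot, deposit the HKD at 3.50%, and sell the proceeds forward at 226.99.
Arbitrage profit = |3,890,517,804.00 − 3,842,658,325.44| = KRW 47,859,479.

KRW 47,859,479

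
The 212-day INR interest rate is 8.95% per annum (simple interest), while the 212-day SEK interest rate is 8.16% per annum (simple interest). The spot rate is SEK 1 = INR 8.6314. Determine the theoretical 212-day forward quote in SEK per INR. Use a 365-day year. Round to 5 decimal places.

T = 212/365 years.
INR growth factor: 1 + 0.0895×212/365 = 1.0519836.
SEK growth factor: 1 + 0.0816×212/365 = 1.0473951.
Forward (INR per SEK) = 8.6314 × 1.0519836 / 1.0473951 = 8.669213.
Invert for SEK per INR: 1 / 8.669213 = 0.11535.

0.11535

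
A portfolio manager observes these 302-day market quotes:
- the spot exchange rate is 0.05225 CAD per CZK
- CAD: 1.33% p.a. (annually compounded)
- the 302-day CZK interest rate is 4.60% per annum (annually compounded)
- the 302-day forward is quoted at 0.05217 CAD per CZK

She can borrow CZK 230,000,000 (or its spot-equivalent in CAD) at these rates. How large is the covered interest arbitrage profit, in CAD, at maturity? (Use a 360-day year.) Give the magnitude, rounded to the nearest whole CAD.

T = 302/360 years.
Route A — deposit CZK, sell forward: 230,000,000 × 1.0384483799 × 0.05217 = CAD 12,460,445.96.
Route B — convert at spot, deposit CAD: 230,000,000 × 0.05225 × 1.0111453296 = CAD 12,151,439.00.
The quoted forward overvalues CZK, so borrow CAD, buy CZK at spot, deposit the CZK at 4.60%, and sell the proceeds forward at 0.05217.
The gap between the two covered legs is CAD 309,007.

CAD 309,007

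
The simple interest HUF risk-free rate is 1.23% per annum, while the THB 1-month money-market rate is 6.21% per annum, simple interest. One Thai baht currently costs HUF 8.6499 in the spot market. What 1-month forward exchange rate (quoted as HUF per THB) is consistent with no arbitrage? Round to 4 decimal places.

8.6142

T = 1/12 years.
Growth of 1 HUF over T: 1 + 0.0123×1/12 = 1.001025.
THB accumulates by 1 + 0.0621×1/12 = 1.005175.
CIP: F = S · (grow HUF)/(grow THB) = 8.6499 × 1.001025/1.005175 = 8.614188 HUF per THB.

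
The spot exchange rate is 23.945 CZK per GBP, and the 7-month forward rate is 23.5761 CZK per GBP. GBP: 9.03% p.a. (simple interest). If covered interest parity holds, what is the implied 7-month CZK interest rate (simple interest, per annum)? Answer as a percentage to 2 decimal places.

6.25%

T = 7/12 years.
CIP gives F = S · g_CZK/g_GBP, so g_CZK/g_GBP = 23.5761/23.945 = 0.9845939.
The GBP side grows by 1 + 0.0903×7/12 = 1.052675.
That pins the CZK growth at 1.0364574.
r = (1.0364574 − 1)/(7/12) = 0.062498 → 6.25%.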